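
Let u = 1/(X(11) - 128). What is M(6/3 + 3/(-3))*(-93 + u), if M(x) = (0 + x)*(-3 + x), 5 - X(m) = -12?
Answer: 20648/111 ≈ 186.02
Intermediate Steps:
X(m) = 17 (X(m) = 5 - 1*(-12) = 5 + 12 = 17)
M(x) = x*(-3 + x)
u = -1/111 (u = 1/(17 - 128) = 1/(-111) = -1/111 ≈ -0.0090090)
M(6/3 + 3/(-3))*(-93 + u) = ((6/3 + 3/(-3))*(-3 + (6/3 + 3/(-3))))*(-93 - 1/111) = ((6*(⅓) + 3*(-⅓))*(-3 + (6*(⅓) + 3*(-⅓))))*(-10324/111) = ((2 - 1)*(-3 + (2 - 1)))*(-10324/111) = (1*(-3 + 1))*(-10324/111) = (1*(-2))*(-10324/111) = -2*(-10324/111) = 20648/111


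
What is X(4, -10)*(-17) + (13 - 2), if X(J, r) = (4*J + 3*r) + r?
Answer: 419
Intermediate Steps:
X(J, r) = 4*J + 4*r (X(J, r) = (3*r + 4*J) + r = 4*J + 4*r)
X(4, -10)*(-17) + (13 - 2) = (4*4 + 4*(-10))*(-17) + (13 - 2) = (16 - 40)*(-17) + 11 = -24*(-17) + 11 = 408 + 11 = 419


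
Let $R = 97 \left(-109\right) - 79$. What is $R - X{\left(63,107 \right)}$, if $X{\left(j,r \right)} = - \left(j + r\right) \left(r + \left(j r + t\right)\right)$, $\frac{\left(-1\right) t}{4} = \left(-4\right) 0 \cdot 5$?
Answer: $1153508$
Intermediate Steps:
$t = 0$ ($t = - 4 \left(-4\right) 0 \cdot 5 = - 4 \cdot 0 \cdot 5 = \left(-4\right) 0 = 0$)
$R = -10652$ ($R = -10573 - 79 = -10652$)
$X{\left(j,r \right)} = - \left(j + r\right) \left(r + j r\right)$ ($X{\left(j,r \right)} = - \left(j + r\right) \left(r + \left(j r + 0\right)\right) = - \left(j + r\right) \left(r + j r\right)$)
$R - X{\left(63,107 \right)} = -10652 - 107 \left(\left(-1\right) 63 - 107 - 63^{2} - 63 \cdot 107\right) = -10652 - 107 \left(-63 - 107 - 3969 - 6741\right) = -10652 - 107 \left(-10880\right) = -10652 - -1164160 = -10652 + 1164160 = 1153508$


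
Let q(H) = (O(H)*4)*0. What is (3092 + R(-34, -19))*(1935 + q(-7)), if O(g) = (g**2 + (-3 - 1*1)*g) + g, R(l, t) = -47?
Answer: 5892075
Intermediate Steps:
O(g) = g**2 - 3*g (O(g) = (g**2 + (-3 - 1)*g) + g = (g**2 - 4*g) + g = g**2 - 3*g)
q(H) = 0 (q(H) = ((H*(-3 + H))*4)*0 = (4*H*(-3 + H))*0 = 0)
(3092 + R(-34, -19))*(1935 + q(-7)) = (3092 - 47)*(1935 + 0) = 3045*1935 = 5892075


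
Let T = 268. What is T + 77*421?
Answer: 32685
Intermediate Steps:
T + 77*421 = 268 + 77*421 = 268 + 32417 = 32685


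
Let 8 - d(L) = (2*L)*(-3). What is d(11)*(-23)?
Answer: -1702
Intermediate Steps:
d(L) = 8 + 6*L (d(L) = 8 - 2*L*(-3) = 8 - (-6)*L = 8 + 6*L)
d(11)*(-23) = (8 + 6*11)*(-23) = (8 + 66)*(-23) = 74*(-23) = -1702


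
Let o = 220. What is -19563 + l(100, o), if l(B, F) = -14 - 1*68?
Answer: -19645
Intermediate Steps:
l(B, F) = -82 (l(B, F) = -14 - 68 = -82)
-19563 + l(100, o) = -19563 - 82 = -19645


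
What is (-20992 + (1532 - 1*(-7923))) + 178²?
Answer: 20147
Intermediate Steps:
(-20992 + (1532 - 1*(-7923))) + 178² = (-20992 + (1532 + 7923)) + 31684 = (-20992 + 9455) + 31684 = -11537 + 31684 = 20147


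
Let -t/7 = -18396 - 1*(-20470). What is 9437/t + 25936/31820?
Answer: 19063377/115490690 ≈ 0.16506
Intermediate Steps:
t = -14518 (t = -7*(-18396 - 1*(-20470)) = -7*(-18396 + 20470) = -7*2074 = -14518)
9437/t + 25936/31820 = 9437/(-14518) + 25936/31820 = 9437*(-1/14518) + 25936*(1/31820) = -9437/14518 + 6484/7955 = 19063377/115490690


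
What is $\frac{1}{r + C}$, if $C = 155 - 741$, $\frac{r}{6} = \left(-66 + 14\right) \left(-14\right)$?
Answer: $\frac{1}{3782} \approx 0.00026441$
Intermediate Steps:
$r = 4368$ ($r = 6 \left(-66 + 14\right) \left(-14\right) = 6 \left(\left(-52\right) \left(-14\right)\right) = 6 \cdot 728 = 4368$)
$C = -586$ ($C = 155 - 741 = -586$)
$\frac{1}{r + C} = \frac{1}{4368 - 586} = \frac{1}{3782}$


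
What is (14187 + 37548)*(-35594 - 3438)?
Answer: -2019320520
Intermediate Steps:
(14187 + 37548)*(-35594 - 3438) = 51735*(-39032) = -2019320520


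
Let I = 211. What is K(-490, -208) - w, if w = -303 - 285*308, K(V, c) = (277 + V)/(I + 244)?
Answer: 40077552/455 ≈ 88083.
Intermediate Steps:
K(V, c) = 277/455 + V/455 (K(V, c) = (277 + V)/(211 + 244) = (277 + V)/455 = (277 + V)*(1/455) = 277/455 + V/455)
w = -88083 (w = -303 - 87780 = -88083)
K(-490, -208) - w = (277/455 + (1/455)*(-490)) - 1*(-88083) = (277/455 - 14/13) + 88083 = -213/455 + 88083 = 40077552/455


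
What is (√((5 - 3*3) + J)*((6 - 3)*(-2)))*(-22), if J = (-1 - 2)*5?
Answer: 132*I*√19 ≈ 575.38*I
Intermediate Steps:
J = -15 (J = -3*5 = -15)
(√((5 - 3*3) + J)*((6 - 3)*(-2)))*(-22) = (√((5 - 3*3) - 15)*((6 - 3)*(-2)))*(-22) = (√((5 - 9) - 15)*(3*(-2)))*(-22) = (√(-4 - 15)*(-6))*(-22) = (√(-19)*(-6))*(-22) = ((I*√19)*(-6))*(-22) = -6*I*√19*(-22) = 132*I*√19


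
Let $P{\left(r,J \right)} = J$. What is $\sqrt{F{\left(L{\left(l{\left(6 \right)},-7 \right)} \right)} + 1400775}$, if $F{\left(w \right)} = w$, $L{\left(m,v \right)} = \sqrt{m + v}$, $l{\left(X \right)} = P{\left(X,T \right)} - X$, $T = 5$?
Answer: $\sqrt{1400775 + 2 i \sqrt{2}} \approx 1183.5 + 0.001 i$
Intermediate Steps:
$l{\left(X \right)} = 5 - X$
$\sqrt{F{\left(L{\left(l{\left(6 \right)},-7 \right)} \right)} + 1400775} = \sqrt{\sqrt{\left(5 - 6\right) - 7} + 1400775} = \sqrt{\sqrt{-1 - 7} + 1400775} = \sqrt{\sqrt{-8} + 1400775} = \sqrt{2 i \sqrt{2} + 1400775} = \sqrt{1400775 + 2 i \sqrt{2}}$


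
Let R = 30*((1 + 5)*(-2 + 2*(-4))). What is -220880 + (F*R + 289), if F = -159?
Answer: 65609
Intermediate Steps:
R = -1800 (R = 30*(6*(-2 - 8)) = 30*(6*(-10)) = 30*(-60) = -1800)
-220880 + (F*R + 289) = -220880 + (-159*(-1800) + 289) = -220880 + (286200 + 289) = -220880 + 286489 = 65609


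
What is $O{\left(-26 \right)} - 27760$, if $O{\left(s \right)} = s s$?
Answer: $-27084$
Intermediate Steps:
$O{\left(s \right)} = s^{2}$
$O{\left(-26 \right)} - 27760 = \left(-26\right)^{2} - 27760 = 676 - 27760 = -27084$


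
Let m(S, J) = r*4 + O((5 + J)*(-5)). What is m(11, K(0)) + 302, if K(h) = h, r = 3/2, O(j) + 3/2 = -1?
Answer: 611/2 ≈ 305.50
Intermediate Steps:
O(j) = -5/2 (O(j) = -3/2 - 1 = -5/2)
r = 3/2 (r = 3*(½) = 3/2 ≈ 1.5000)
m(S, J) = 7/2 (m(S, J) = (3/2)*4 - 5/2 = 6 - 5/2 = 7/2)
m(11, K(0)) + 302 = 7/2 + 302 = 611/2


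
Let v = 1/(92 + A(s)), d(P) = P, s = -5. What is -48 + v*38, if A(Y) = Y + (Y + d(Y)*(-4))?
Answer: -2429/51 ≈ -47.627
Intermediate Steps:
A(Y) = -2*Y (A(Y) = Y + (Y + Y*(-4)) = Y + (Y - 4*Y) = Y - 3*Y = -2*Y)
v = 1/102 (v = 1/(92 - 2*(-5)) = 1/(92 + 10) = 1/102 ≈ 0.0098039)
-48 + v*38 = -48 + (1/102)*38 = -48 + 19/51 = -2429/51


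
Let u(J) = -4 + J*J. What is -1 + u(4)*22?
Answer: 263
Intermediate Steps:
u(J) = -4 + J**2
-1 + u(4)*22 = -1 + (-4 + 4**2)*22 = -1 + (-4 + 16)*22 = -1 + 12*22 = -1 + 264 = 263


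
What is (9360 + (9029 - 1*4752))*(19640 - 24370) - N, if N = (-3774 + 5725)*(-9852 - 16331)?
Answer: -13419977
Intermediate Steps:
N = -51083033 (N = 1951*(-26183) = -51083033)
(9360 + (9029 - 1*4752))*(19640 - 24370) - N = (9360 + (9029 - 1*4752))*(19640 - 24370) - 1*(-51083033) = (9360 + (9029 - 4752))*(-4730) + 51083033 = (9360 + 4277)*(-4730) + 51083033 = 13637*(-4730) + 51083033 = -64503010 + 51083033 = -13419977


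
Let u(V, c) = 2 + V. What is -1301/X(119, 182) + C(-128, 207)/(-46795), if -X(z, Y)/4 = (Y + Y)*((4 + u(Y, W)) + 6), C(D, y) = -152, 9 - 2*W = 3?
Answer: 14830689/1888271840 ≈ 0.0078541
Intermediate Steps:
W = 3 (W = 9/2 - ½*3 = 9/2 - 3/2 = 3)
X(z, Y) = -8*Y*(12 + Y) (X(z, Y) = -4*(Y + Y)*((4 + (2 + Y)) + 6) = -4*2*Y*((6 + Y) + 6) = -4*2*Y*(12 + Y) = -8*Y*(12 + Y))
-1301/X(119, 182) + C(-128, 207)/(-46795) = -1301*(-1/(1456*(12 + 182))) - 152/(-46795) = -1301/((-8*182*194)) - 152*(-1/46795) = -1301/(-282464) + 152/46795 = -1301*(-1/282464) + 152/46795 = 1301/282464 + 152/46795 = 14830689/1888271840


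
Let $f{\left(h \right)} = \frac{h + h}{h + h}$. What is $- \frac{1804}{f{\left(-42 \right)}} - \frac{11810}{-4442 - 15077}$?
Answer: $- \frac{35200466}{19519} \approx -1803.4$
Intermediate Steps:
$f{\left(h \right)} = 1$ ($f{\left(h \right)} = \frac{2 h}{2 h} = 2 h \frac{1}{2 h} = 1$)
$- \frac{1804}{f{\left(-42 \right)}} - \frac{11810}{-4442 - 15077} = - \frac{1804}{1} - \frac{11810}{-4442 - 15077} = \left(-1804\right) 1 - \frac{11810}{-4442 - 15077} = -1804 - \frac{11810}{-19519} = -1804 - - \frac{11810}{19519} = -1804 + \frac{11810}{19519} = - \frac{35200466}{19519}$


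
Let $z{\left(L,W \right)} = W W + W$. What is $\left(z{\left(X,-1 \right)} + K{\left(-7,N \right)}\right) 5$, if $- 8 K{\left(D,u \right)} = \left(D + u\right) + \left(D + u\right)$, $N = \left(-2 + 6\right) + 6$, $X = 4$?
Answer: $- \frac{15}{4} \approx -3.75$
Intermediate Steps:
$z{\left(L,W \right)} = W + W^{2}$ ($z{\left(L,W \right)} = W^{2} + W = W + W^{2}$)
$N = 10$ ($N = 4 + 6 = 10$)
$K{\left(D,u \right)} = - \frac{D}{4} - \frac{u}{4}$ ($K{\left(D,u \right)} = - \frac{\left(D + u\right) + \left(D + u\right)}{8} = - \frac{2 D + 2 u}{8} = - \frac{D}{4} - \frac{u}{4}$)
$\left(z{\left(X,-1 \right)} + K{\left(-7,N \right)}\right) 5 = \left(- (1 - 1) - \frac{3}{4}\right) 5 = \left(\left(-1\right) 0 + \left(\frac{7}{4} - \frac{5}{2}\right)\right) 5 = \left(0 - \frac{3}{4}\right) 5 = \left(- \frac{3}{4}\right) 5 = - \frac{15}{4}$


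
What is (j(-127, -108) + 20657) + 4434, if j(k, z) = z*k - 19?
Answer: 38788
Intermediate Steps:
j(k, z) = -19 + k*z (j(k, z) = k*z - 19 = -19 + k*z)
(j(-127, -108) + 20657) + 4434 = ((-19 - 127*(-108)) + 20657) + 4434 = ((-19 + 13716) + 20657) + 4434 = (13697 + 20657) + 4434 = 34354 + 4434 = 38788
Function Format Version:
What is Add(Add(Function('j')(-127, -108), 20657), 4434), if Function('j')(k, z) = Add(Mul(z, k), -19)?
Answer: 38788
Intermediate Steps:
Function('j')(k, z) = Add(-19, Mul(k, z)) (Function('j')(k, z) = Add(Mul(k, z), -19) = Add(-19, Mul(k, z)))
Add(Add(Function('j')(-127, -108), 20657), 4434) = Add(Add(Add(-19, Mul(-127, -108)), 20657), 4434) = Add(Add(Add(-19, 13716), 20657), 4434) = Add(Add(13697, 20657), 4434) = Add(34354, 4434) = 38788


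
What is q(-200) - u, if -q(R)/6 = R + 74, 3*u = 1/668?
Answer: 1515023/2004 ≈ 756.00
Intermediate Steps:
u = 1/2004 (u = (⅓)/668 = (⅓)*(1/668) = 1/2004 ≈ 0.00049900)
q(R) = -444 - 6*R (q(R) = -6*(R + 74) = -6*(74 + R) = -444 - 6*R)
q(-200) - u = (-444 - 6*(-200)) - 1*1/2004 = (-444 + 1200) - 1/2004 = 756 - 1/2004 = 1515023/2004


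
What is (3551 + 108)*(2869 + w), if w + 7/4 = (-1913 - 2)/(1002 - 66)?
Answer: 9812819629/936 ≈ 1.0484e+7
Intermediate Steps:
w = -3553/936 (w = -7/4 + (-1913 - 2)/(1002 - 66) = -7/4 - 1915/936 = -3553/936 ≈ -3.7959)
(3551 + 108)*(2869 + w) = (3551 + 108)*(2869 - 3553/936) = 3659*(2681831/936) = 9812819629/936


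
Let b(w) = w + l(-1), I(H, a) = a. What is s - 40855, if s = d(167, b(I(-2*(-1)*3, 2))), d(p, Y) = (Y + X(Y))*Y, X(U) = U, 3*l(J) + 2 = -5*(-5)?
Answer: -366013/9 ≈ -40668.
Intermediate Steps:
l(J) = 23/3 (l(J) = -2/3 + (-5*(-5))/3 = -2/3 + (1/3)*25 = -2/3 + 25/3 = 23/3)
b(w) = 23/3 + w (b(w) = w + 23/3 = 23/3 + w)
d(p, Y) = 2*Y**2 (d(p, Y) = (Y + Y)*Y = (2*Y)*Y = 2*Y**2)
s = 1682/9 (s = 2*(23/3 + 2)**2 = 2*(29/3)**2 = 2*(841/9) = 1682/9 ≈ 186.89)
s - 40855 = 1682/9 - 40855 = -366013/9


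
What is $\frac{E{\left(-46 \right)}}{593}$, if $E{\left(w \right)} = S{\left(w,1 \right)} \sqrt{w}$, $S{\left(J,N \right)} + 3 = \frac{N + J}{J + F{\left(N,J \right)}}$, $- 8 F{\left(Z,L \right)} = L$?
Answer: $- \frac{303 i \sqrt{46}}{95473} \approx - 0.021525 i$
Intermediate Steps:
$F{\left(Z,L \right)} = - \frac{L}{8}$
$S{\left(J,N \right)} = -3 + \frac{8 \left(J + N\right)}{7 J}$ ($S{\left(J,N \right)} = -3 + \frac{N + J}{J - \frac{J}{8}} = -3 + \frac{J + N}{\frac{7}{8} J} = -3 + \left(J + N\right) \frac{8}{7 J} = -3 + \frac{8 \left(J + N\right)}{7 J}$)
$E{\left(w \right)} = \frac{8 - 13 w}{7 \sqrt{w}}$ ($E{\left(w \right)} = \frac{- 13 w + 8 \cdot 1}{7 w} \sqrt{w} = \frac{- 13 w + 8}{7 w} \sqrt{w} = \frac{8 - 13 w}{7 w} \sqrt{w} = \frac{8 - 13 w}{7 \sqrt{w}}$)
$\frac{E{\left(-46 \right)}}{593} = \frac{\frac{1}{7} \frac{1}{\sqrt{-46}} \left(8 - -598\right)}{593} = \frac{- \frac{i \sqrt{46}}{46} \left(8 + 598\right)}{7} \cdot \frac{1}{593} = \frac{1}{7} \left(- \frac{i \sqrt{46}}{46}\right) 606 \cdot \frac{1}{593} = - \frac{303 i \sqrt{46}}{161} \cdot \frac{1}{593} = - \frac{303 i \sqrt{46}}{95473}$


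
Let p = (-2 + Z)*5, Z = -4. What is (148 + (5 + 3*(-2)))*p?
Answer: -4410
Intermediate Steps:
p = -30 (p = (-2 - 4)*5 = -6*5 = -30)
(148 + (5 + 3*(-2)))*p = (148 + (5 + 3*(-2)))*(-30) = (148 + (5 - 6))*(-30) = (148 - 1)*(-30) = 147*(-30) = -4410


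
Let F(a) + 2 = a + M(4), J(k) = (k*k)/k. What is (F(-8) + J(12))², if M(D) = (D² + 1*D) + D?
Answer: 676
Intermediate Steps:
M(D) = D² + 2*D (M(D) = (D² + D) + D = (D + D²) + D = D² + 2*D)
J(k) = k (J(k) = k²/k = k)
F(a) = 22 + a (F(a) = -2 + (a + 4*(2 + 4)) = -2 + (a + 4*6) = -2 + (a + 24) = -2 + (24 + a) = 22 + a)
(F(-8) + J(12))² = ((22 - 8) + 12)² = (14 + 12)² = 26² = 676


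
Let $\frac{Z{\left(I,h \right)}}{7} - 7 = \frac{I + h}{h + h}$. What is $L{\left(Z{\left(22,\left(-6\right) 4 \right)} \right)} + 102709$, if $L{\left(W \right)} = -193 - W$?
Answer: $\frac{2459201}{24} \approx 1.0247 \cdot 10^{5}$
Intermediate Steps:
$Z{\left(I,h \right)} = 49 + \frac{7 \left(I + h\right)}{2 h}$ ($Z{\left(I,h \right)} = 49 + 7 \frac{I + h}{h + h} = 49 + 7 \frac{I + h}{2 h} = 49 + \frac{7 \left(I + h\right)}{2 h}$)
$L{\left(Z{\left(22,\left(-6\right) 4 \right)} \right)} + 102709 = \left(-193 - \frac{7 \left(22 + 15 \left(\left(-6\right) 4\right)\right)}{2 \left(\left(-6\right) 4\right)}\right) + 102709 = \left(-193 - \frac{7 \left(22 + 15 \left(-24\right)\right)}{2 \left(-24\right)}\right) + 102709 = \left(-193 - \frac{7}{2} \left(- \frac{1}{24}\right) \left(22 - 360\right)\right) + 102709 = \left(-193 - \frac{7}{2} \left(- \frac{1}{24}\right) \left(-338\right)\right) + 102709 = \left(-193 - \frac{1183}{24}\right) + 102709 = - \frac{5815}{24} + 102709 = \frac{2459201}{24}$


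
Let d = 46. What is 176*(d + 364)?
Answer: 72160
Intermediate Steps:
176*(d + 364) = 176*(46 + 364) = 176*410 = 72160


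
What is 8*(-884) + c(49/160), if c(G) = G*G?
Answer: -181040799/25600 ≈ -7071.9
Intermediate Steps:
c(G) = G²
8*(-884) + c(49/160) = 8*(-884) + (49/160)² = -7072 + (49*(1/160))² = -7072 + (49/160)² = -7072 + 2401/25600 = -181040799/25600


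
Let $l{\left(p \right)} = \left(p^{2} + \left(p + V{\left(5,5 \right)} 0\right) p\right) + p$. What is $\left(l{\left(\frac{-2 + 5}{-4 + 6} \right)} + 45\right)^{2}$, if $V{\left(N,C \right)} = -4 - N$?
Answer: $2601$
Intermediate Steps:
$l{\left(p \right)} = p + 2 p^{2}$ ($l{\left(p \right)} = \left(p^{2} + \left(p + \left(-4 - 5\right) 0\right) p\right) + p = \left(p^{2} + \left(p - 0\right) p\right) + p = \left(p^{2} + \left(p + 0\right) p\right) + p = \left(p^{2} + p p\right) + p = \left(p^{2} + p^{2}\right) + p = 2 p^{2} + p = p + 2 p^{2}$)
$\left(l{\left(\frac{-2 + 5}{-4 + 6} \right)} + 45\right)^{2} = \left(\frac{-2 + 5}{-4 + 6} \left(1 + 2 \frac{-2 + 5}{-4 + 6}\right) + 45\right)^{2} = \left(\frac{3}{2} \left(1 + 2 \cdot \frac{3}{2}\right) + 45\right)^{2} = \left(3 \cdot \frac{1}{2} \left(1 + 2 \cdot 3 \cdot \frac{1}{2}\right) + 45\right)^{2} = \left(\frac{3 \left(1 + 2 \cdot \frac{3}{2}\right)}{2} + 45\right)^{2} = \left(\frac{3 \left(1 + 3\right)}{2} + 45\right)^{2} = \left(\frac{3}{2} \cdot 4 + 45\right)^{2} = \left(6 + 45\right)^{2} = 51^{2} = 2601$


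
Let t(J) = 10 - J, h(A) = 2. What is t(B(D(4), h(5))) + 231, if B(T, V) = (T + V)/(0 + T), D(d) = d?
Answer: 479/2 ≈ 239.50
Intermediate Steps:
B(T, V) = (T + V)/T
t(B(D(4), h(5))) + 231 = (10 - (4 + 2)/4) + 231 = (10 - 6/4) + 231 = (10 - 1*3/2) + 231 = (10 - 3/2) + 231 = 17/2 + 231 = 479/2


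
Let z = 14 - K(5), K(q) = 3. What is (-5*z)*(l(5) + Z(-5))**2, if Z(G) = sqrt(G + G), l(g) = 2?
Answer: 330 - 220*I*sqrt(10) ≈ 330.0 - 695.7*I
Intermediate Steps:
Z(G) = sqrt(2)*sqrt(G) (Z(G) = sqrt(2*G) = sqrt(2)*sqrt(G))
z = 11 (z = 14 - 1*3 = 14 - 3 = 11)
(-5*z)*(l(5) + Z(-5))**2 = (-5*11)*(2 + sqrt(2)*sqrt(-5))**2 = -55*(2 + sqrt(2)*(I*sqrt(5)))**2 = -55*(2 + I*sqrt(10))**2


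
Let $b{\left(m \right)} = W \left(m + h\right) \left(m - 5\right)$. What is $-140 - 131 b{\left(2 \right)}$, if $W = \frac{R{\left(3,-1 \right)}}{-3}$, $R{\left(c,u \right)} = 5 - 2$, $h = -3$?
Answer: $253$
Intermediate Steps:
$R{\left(c,u \right)} = 3$ ($R{\left(c,u \right)} = 5 - 2 = 3$)
$W = -1$ ($W = \frac{3}{-3} = 3 \left(- \frac{1}{3}\right) = -1$)
$b{\left(m \right)} = - \left(-5 + m\right) \left(-3 + m\right)$ ($b{\left(m \right)} = - \left(m - 3\right) \left(m - 5\right) = - \left(-3 + m\right) \left(-5 + m\right) = - \left(-5 + m\right) \left(-3 + m\right)$)
$-140 - 131 b{\left(2 \right)} = -140 - 131 \left(-15 - 2^{2} + 8 \cdot 2\right) = -140 - 131 \left(-15 - 4 + 16\right) = -140 - -393 = -140 + 393 = 253$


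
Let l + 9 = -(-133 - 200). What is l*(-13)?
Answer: -4212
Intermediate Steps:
l = 324 (l = -9 - (-133 - 200) = -9 - 1*(-333) = -9 + 333 = 324)
l*(-13) = 324*(-13) = -4212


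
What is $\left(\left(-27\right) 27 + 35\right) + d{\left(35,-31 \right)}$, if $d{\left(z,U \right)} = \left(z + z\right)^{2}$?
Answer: $4206$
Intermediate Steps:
$d{\left(z,U \right)} = 4 z^{2}$ ($d{\left(z,U \right)} = \left(2 z\right)^{2} = 4 z^{2}$)
$\left(\left(-27\right) 27 + 35\right) + d{\left(35,-31 \right)} = \left(\left(-27\right) 27 + 35\right) + 4 \cdot 35^{2} = \left(-729 + 35\right) + 4 \cdot 1225 = -694 + 4900 = 4206$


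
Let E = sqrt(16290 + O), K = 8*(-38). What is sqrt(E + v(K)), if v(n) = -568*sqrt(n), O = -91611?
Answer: sqrt(I*(-2272*sqrt(19) + 3*sqrt(8369))) ≈ 69.386 - 69.386*I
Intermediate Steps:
K = -304
E = 3*I*sqrt(8369) (E = sqrt(16290 - 91611) = sqrt(-75321) = 3*I*sqrt(8369) ≈ 274.45*I)
sqrt(E + v(K)) = sqrt(3*I*sqrt(8369) - 2272*I*sqrt(19)) = sqrt(-2272*I*sqrt(19) + 3*I*sqrt(8369))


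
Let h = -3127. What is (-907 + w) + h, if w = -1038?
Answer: -5072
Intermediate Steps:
(-907 + w) + h = (-907 - 1038) - 3127 = -1945 - 3127 = -5072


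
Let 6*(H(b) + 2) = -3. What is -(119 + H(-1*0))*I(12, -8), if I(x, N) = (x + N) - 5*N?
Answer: -5126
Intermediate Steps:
H(b) = -5/2 (H(b) = -2 + (⅙)*(-3) = -2 - ½ = -5/2)
I(x, N) = x - 4*N (I(x, N) = (N + x) - 5*N = x - 4*N)
-(119 + H(-1*0))*I(12, -8) = -(119 - 5/2)*(12 - 4*(-8)) = -233*(12 + 32)/2 = -233*44/2 = -1*5126 = -5126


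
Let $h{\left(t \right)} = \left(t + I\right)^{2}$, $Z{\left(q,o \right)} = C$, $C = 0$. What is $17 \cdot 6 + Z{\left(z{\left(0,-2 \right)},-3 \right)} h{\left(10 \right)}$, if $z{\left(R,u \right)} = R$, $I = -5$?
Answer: $102$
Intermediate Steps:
$Z{\left(q,o \right)} = 0$
$h{\left(t \right)} = \left(-5 + t\right)^{2}$ ($h{\left(t \right)} = \left(t - 5\right)^{2} = \left(-5 + t\right)^{2}$)
$17 \cdot 6 + Z{\left(z{\left(0,-2 \right)},-3 \right)} h{\left(10 \right)} = 17 \cdot 6 + 0 \left(-5 + 10\right)^{2} = 102 + 0 \cdot 5^{2} = 102 + 0 \cdot 25 = 102 + 0 = 102$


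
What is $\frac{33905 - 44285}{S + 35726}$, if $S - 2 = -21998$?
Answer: $- \frac{1038}{1373} \approx -0.75601$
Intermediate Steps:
$S = -21996$ ($S = 2 - 21998 = -21996$)
$\frac{33905 - 44285}{S + 35726} = \frac{33905 - 44285}{-21996 + 35726} = - \frac{10380}{13730} = \left(-10380\right) \frac{1}{13730} = - \frac{1038}{1373}$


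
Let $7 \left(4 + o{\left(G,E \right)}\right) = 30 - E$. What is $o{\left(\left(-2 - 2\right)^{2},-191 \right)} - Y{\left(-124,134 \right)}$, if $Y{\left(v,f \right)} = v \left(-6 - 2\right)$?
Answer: $- \frac{6751}{7} \approx -964.43$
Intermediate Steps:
$Y{\left(v,f \right)} = - 8 v$ ($Y{\left(v,f \right)} = v \left(-8\right) = - 8 v$)
$o{\left(G,E \right)} = \frac{2}{7} - \frac{E}{7}$ ($o{\left(G,E \right)} = -4 + \frac{30 - E}{7} = -4 - \left(- \frac{30}{7} + \frac{E}{7}\right) = \frac{2}{7} - \frac{E}{7}$)
$o{\left(\left(-2 - 2\right)^{2},-191 \right)} - Y{\left(-124,134 \right)} = \left(\frac{2}{7} - - \frac{191}{7}\right) - \left(-8\right) \left(-124\right) = \left(\frac{2}{7} + \frac{191}{7}\right) - 992 = \frac{193}{7} - 992 = - \frac{6751}{7}$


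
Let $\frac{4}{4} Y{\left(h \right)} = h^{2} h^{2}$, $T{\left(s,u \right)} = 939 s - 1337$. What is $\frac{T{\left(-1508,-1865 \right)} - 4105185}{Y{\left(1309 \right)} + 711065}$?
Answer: $- \frac{2761267}{1468008924213} \approx -1.881 \cdot 10^{-6}$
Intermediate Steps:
$T{\left(s,u \right)} = -1337 + 939 s$
$Y{\left(h \right)} = h^{4}$ ($Y{\left(h \right)} = h^{2} h^{2} = h^{4}$)
$\frac{T{\left(-1508,-1865 \right)} - 4105185}{Y{\left(1309 \right)} + 711065} = \frac{\left(-1337 + 939 \left(-1508\right)\right) - 4105185}{1309^{4} + 711065} = \frac{\left(-1337 - 1416012\right) - 4105185}{2936017137361 + 711065} = \frac{-1417349 - 4105185}{2936017848426} = \left(-5522534\right) \frac{1}{2936017848426} = - \frac{2761267}{1468008924213}$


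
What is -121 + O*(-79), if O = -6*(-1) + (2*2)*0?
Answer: -595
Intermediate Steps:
O = 6 (O = 6 + 4*0 = 6 + 0 = 6)
-121 + O*(-79) = -121 + 6*(-79) = -121 - 474 = -595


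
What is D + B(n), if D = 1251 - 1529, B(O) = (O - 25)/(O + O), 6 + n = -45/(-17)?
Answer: -15605/57 ≈ -273.77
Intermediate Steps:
n = -57/17 (n = -6 - 45/(-17) = -6 - 45*(-1/17) = -6 + 45/17 = -57/17 ≈ -3.3529)
B(O) = (-25 + O)/(2*O) (B(O) = (-25 + O)/((2*O)) = (-25 + O)*(1/(2*O)) = (-25 + O)/(2*O))
D = -278
D + B(n) = -278 + (-25 - 57/17)/(2*(-57/17)) = -278 + (½)*(-17/57)*(-482/17) = -278 + 241/57 = -15605/57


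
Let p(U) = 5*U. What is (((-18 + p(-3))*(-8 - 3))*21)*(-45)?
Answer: -343035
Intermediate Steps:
(((-18 + p(-3))*(-8 - 3))*21)*(-45) = (((-18 + 5*(-3))*(-8 - 3))*21)*(-45) = (((-18 - 15)*(-11))*21)*(-45) = (-33*(-11)*21)*(-45) = (363*21)*(-45) = 7623*(-45) = -343035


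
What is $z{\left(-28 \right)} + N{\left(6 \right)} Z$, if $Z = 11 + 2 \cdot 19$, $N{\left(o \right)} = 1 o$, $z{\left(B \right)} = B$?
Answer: $266$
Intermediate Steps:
$N{\left(o \right)} = o$
$Z = 49$ ($Z = 11 + 38 = 49$)
$z{\left(-28 \right)} + N{\left(6 \right)} Z = -28 + 6 \cdot 49 = -28 + 294 = 266$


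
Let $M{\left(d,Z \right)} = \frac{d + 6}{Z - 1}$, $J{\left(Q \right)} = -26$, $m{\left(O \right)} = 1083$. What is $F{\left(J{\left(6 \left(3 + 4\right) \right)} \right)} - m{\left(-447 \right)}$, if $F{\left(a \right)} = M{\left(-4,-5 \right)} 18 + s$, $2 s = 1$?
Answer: $- \frac{2177}{2} \approx -1088.5$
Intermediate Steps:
$M{\left(d,Z \right)} = \frac{6 + d}{-1 + Z}$
$s = \frac{1}{2}$ ($s = \frac{1}{2} \cdot 1 = \frac{1}{2} \approx 0.5$)
$F{\left(a \right)} = - \frac{11}{2}$ ($F{\left(a \right)} = \frac{6 - 4}{-1 - 5} \cdot 18 + \frac{1}{2} = \frac{1}{-6} \cdot 2 \cdot 18 + \frac{1}{2} = \left(- \frac{1}{6}\right) 2 \cdot 18 + \frac{1}{2} = \left(- \frac{1}{3}\right) 18 + \frac{1}{2} = -6 + \frac{1}{2} = - \frac{11}{2}$)
$F{\left(J{\left(6 \left(3 + 4\right) \right)} \right)} - m{\left(-447 \right)} = - \frac{11}{2} - 1083 = - \frac{2177}{2}$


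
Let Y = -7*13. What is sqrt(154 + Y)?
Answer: 3*sqrt(7) ≈ 7.9373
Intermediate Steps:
Y = -91
sqrt(154 + Y) = sqrt(154 - 91) = sqrt(63) = 3*sqrt(7)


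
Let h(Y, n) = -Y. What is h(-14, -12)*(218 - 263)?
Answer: -630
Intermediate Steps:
h(-14, -12)*(218 - 263) = (-1*(-14))*(218 - 263) = 14*(-45) = -630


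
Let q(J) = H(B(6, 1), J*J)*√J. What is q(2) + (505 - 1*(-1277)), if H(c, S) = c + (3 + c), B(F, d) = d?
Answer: 1782 + 5*√2 ≈ 1789.1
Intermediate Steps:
H(c, S) = 3 + 2*c
q(J) = 5*√J (q(J) = (3 + 2*1)*√J = (3 + 2)*√J = 5*√J)
q(2) + (505 - 1*(-1277)) = 5*√2 + (505 - 1*(-1277)) = 5*√2 + (505 + 1277) = 5*√2 + 1782 = 1782 + 5*√2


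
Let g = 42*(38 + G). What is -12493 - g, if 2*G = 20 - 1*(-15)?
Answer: -14824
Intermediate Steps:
G = 35/2 (G = (20 - 1*(-15))/2 = (20 + 15)/2 = (1/2)*35 = 35/2 ≈ 17.500)
g = 2331 (g = 42*(38 + 35/2) = 42*(111/2) = 2331)
-12493 - g = -12493 - 1*2331 = -12493 - 2331 = -14824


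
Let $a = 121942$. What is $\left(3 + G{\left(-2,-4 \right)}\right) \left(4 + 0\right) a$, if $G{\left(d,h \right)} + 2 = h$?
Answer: $-1463304$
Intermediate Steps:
$G{\left(d,h \right)} = -2 + h$
$\left(3 + G{\left(-2,-4 \right)}\right) \left(4 + 0\right) a = \left(3 - 6\right) \left(4 + 0\right) 121942 = \left(3 - 6\right) 4 \cdot 121942 = \left(-3\right) 4 \cdot 121942 = \left(-12\right) 121942 = -1463304$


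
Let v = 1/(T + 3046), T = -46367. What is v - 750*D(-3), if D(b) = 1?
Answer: -32490751/43321 ≈ -750.00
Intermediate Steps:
v = -1/43321 (v = 1/(-46367 + 3046) = 1/(-43321) = -1/43321 ≈ -2.3083e-5)
v - 750*D(-3) = -1/43321 - 750*1 = -1/43321 - 750 = -32490751/43321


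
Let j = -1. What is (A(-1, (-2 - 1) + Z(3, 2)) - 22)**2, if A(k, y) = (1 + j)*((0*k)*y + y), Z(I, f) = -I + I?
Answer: 484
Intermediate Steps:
Z(I, f) = 0
A(k, y) = 0 (A(k, y) = (1 - 1)*((0*k)*y + y) = 0*(0*y + y) = 0*(0 + y) = 0*y = 0)
(A(-1, (-2 - 1) + Z(3, 2)) - 22)**2 = (0 - 22)**2 = (-22)**2 = 484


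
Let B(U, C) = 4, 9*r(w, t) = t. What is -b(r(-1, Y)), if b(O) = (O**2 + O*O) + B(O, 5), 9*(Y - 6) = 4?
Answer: -32972/6561 ≈ -5.0255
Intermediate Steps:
Y = 58/9 (Y = 6 + (1/9)*4 = 6 + 4/9 = 58/9 ≈ 6.4444)
r(w, t) = t/9
b(O) = 4 + 2*O**2 (b(O) = (O**2 + O*O) + 4 = (O**2 + O**2) + 4 = 2*O**2 + 4 = 4 + 2*O**2)
-b(r(-1, Y)) = -(4 + 2*((1/9)*(58/9))**2) = -(4 + 2*(58/81)**2) = -(4 + 2*(3364/6561)) = -(4 + 6728/6561) = -1*32972/6561 = -32972/6561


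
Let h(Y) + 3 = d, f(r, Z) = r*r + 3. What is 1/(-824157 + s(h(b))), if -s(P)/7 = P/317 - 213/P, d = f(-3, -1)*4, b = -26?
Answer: -4755/3918713711 ≈ -1.2134e-6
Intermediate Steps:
f(r, Z) = 3 + r² (f(r, Z) = r² + 3 = 3 + r²)
d = 48 (d = (3 + (-3)²)*4 = (3 + 9)*4 = 12*4 = 48)
h(Y) = 45 (h(Y) = -3 + 48 = 45)
s(P) = 1491/P - 7*P/317 (s(P) = -7*(P/317 - 213/P) = -7*(-213/P + P/317) = 1491/P - 7*P/317)
1/(-824157 + s(h(b))) = 1/(-824157 + (1491/45 - 7/317*45)) = 1/(-824157 + (1491*(1/45) - 315/317)) = 1/(-824157 + (497/15 - 315/317)) = 1/(-824157 + 152824/4755) = 1/(-3918713711/4755) = -4755/3918713711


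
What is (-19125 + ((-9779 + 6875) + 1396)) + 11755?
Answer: -8878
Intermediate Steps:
(-19125 + ((-9779 + 6875) + 1396)) + 11755 = (-19125 + (-2904 + 1396)) + 11755 = (-19125 - 1508) + 11755 = -20633 + 11755 = -8878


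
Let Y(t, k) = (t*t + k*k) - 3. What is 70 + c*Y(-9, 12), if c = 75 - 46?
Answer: 6508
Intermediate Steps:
Y(t, k) = -3 + k² + t² (Y(t, k) = (t² + k²) - 3 = (k² + t²) - 3 = -3 + k² + t²)
c = 29
70 + c*Y(-9, 12) = 70 + 29*(-3 + 12² + (-9)²) = 70 + 29*(-3 + 144 + 81) = 70 + 29*222 = 70 + 6438 = 6508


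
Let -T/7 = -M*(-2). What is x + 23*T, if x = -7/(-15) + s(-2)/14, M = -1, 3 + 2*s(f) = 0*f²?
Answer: 135391/420 ≈ 322.36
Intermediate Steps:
s(f) = -3/2 (s(f) = -3/2 + (0*f²)/2 = -3/2 + (½)*0 = -3/2 + 0 = -3/2)
T = 14 (T = -7*(-1*(-1))*(-2) = -7*(-2) = 14)
x = 151/420 (x = -7/(-15) - 3/2/14 = -7*(-1/15) - 3/2*1/14 = 7/15 - 3/28 = 151/420 ≈ 0.35952)
x + 23*T = 151/420 + 23*14 = 151/420 + 322 = 135391/420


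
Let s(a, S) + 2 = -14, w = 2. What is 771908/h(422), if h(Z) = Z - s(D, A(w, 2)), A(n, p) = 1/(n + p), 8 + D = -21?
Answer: 385954/219 ≈ 1762.3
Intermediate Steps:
D = -29 (D = -8 - 21 = -29)
s(a, S) = -16 (s(a, S) = -2 - 14 = -16)
h(Z) = 16 + Z (h(Z) = Z - 1*(-16) = Z + 16 = 16 + Z)
771908/h(422) = 771908/(16 + 422) = 771908/438 = 771908*(1/438) = 385954/219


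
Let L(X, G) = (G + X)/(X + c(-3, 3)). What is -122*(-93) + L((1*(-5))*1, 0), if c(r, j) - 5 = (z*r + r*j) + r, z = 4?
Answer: 272309/24 ≈ 11346.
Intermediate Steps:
c(r, j) = 5 + 5*r + j*r (c(r, j) = 5 + ((4*r + r*j) + r) = 5 + ((4*r + j*r) + r) = 5 + (5*r + j*r) = 5 + 5*r + j*r)
L(X, G) = (G + X)/(-19 + X) (L(X, G) = (G + X)/(X + (5 + 5*(-3) + 3*(-3))) = (G + X)/(X + (5 - 15 - 9)) = (G + X)/(X - 19) = (G + X)/(-19 + X))
-122*(-93) + L((1*(-5))*1, 0) = -122*(-93) + (0 + (1*(-5))*1)/(-19 + (1*(-5))*1) = 11346 + (0 - 5*1)/(-19 - 5*1) = 11346 + (0 - 5)/(-19 - 5) = 11346 - 5/(-24) = 11346 - 1/24*(-5) = 11346 + 5/24 = 272309/24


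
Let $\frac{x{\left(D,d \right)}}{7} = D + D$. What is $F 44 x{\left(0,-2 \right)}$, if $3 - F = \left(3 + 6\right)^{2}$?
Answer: $0$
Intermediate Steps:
$x{\left(D,d \right)} = 14 D$ ($x{\left(D,d \right)} = 7 \left(D + D\right) = 7 \cdot 2 D = 14 D$)
$F = -78$ ($F = 3 - \left(3 + 6\right)^{2} = 3 - 9^{2} = 3 - 81 = -78$)
$F 44 x{\left(0,-2 \right)} = \left(-78\right) 44 \cdot 14 \cdot 0 = \left(-3432\right) 0 = 0$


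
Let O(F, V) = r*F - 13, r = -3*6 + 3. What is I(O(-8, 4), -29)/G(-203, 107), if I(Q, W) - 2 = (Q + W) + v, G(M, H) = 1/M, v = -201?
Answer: 24563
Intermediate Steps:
r = -15 (r = -18 + 3 = -15)
O(F, V) = -13 - 15*F (O(F, V) = -15*F - 13 = -13 - 15*F)
I(Q, W) = -199 + Q + W (I(Q, W) = 2 + ((Q + W) - 201) = 2 + (-201 + Q + W) = -199 + Q + W)
I(O(-8, 4), -29)/G(-203, 107) = (-199 + (-13 - 15*(-8)) - 29)/(1/(-203)) = (-199 + (-13 + 120) - 29)/(-1/203) = (-199 + 107 - 29)*(-203) = -121*(-203) = 24563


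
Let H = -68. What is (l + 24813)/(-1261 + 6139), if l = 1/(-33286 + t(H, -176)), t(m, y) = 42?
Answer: 824883371/162164232 ≈ 5.0867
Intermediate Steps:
l = -1/33244 (l = 1/(-33286 + 42) = 1/(-33244) = -1/33244 ≈ -3.0081e-5)
(l + 24813)/(-1261 + 6139) = (-1/33244 + 24813)/(-1261 + 6139) = (824883371/33244)/4878 = (824883371/33244)*(1/4878) = 824883371/162164232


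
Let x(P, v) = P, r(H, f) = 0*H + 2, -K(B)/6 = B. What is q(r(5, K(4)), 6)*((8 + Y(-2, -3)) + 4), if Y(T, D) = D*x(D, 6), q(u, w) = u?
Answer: 42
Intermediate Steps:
K(B) = -6*B
r(H, f) = 2 (r(H, f) = 0 + 2 = 2)
Y(T, D) = D² (Y(T, D) = D*D = D²)
q(r(5, K(4)), 6)*((8 + Y(-2, -3)) + 4) = 2*((8 + (-3)²) + 4) = 2*((8 + 9) + 4) = 2*(17 + 4) = 2*21 = 42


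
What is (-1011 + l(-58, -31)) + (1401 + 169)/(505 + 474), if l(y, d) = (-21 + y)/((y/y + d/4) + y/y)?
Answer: -22419213/22517 ≈ -995.66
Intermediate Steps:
l(y, d) = (-21 + y)/(2 + d/4) (l(y, d) = (-21 + y)/((1 + d*(¼)) + 1) = (-21 + y)/((1 + d/4) + 1) = (-21 + y)/(2 + d/4))
(-1011 + l(-58, -31)) + (1401 + 169)/(505 + 474) = (-1011 + 4*(-21 - 58)/(8 - 31)) + (1401 + 169)/(505 + 474) = (-1011 + 4*(-79)/(-23)) + 1570/979 = (-1011 + 4*(-1/23)*(-79)) + 1570*(1/979) = (-1011 + 316/23) + 1570/979 = -22937/23 + 1570/979 = -22419213/22517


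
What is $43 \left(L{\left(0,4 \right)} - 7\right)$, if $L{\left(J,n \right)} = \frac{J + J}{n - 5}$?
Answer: $-301$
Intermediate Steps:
$L{\left(J,n \right)} = \frac{2 J}{-5 + n}$
$43 \left(L{\left(0,4 \right)} - 7\right) = 43 \left(2 \cdot 0 \frac{1}{-5 + 4} - 7\right) = 43 \left(2 \cdot 0 \frac{1}{-1} - 7\right) = 43 \left(2 \cdot 0 \left(-1\right) - 7\right) = 43 \left(0 - 7\right) = 43 \left(-7\right) = -301$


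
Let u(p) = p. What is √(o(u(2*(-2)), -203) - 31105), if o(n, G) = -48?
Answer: I*√31153 ≈ 176.5*I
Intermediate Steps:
√(o(u(2*(-2)), -203) - 31105) = √(-48 - 31105) = √(-31153) = I*√31153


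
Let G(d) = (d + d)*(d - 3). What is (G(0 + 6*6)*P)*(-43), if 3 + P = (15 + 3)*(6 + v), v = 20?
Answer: -47508120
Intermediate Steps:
G(d) = 2*d*(-3 + d) (G(d) = (2*d)*(-3 + d) = 2*d*(-3 + d))
P = 465 (P = -3 + (15 + 3)*(6 + 20) = -3 + 18*26 = -3 + 468 = 465)
(G(0 + 6*6)*P)*(-43) = ((2*(0 + 6*6)*(-3 + (0 + 6*6)))*465)*(-43) = ((2*(0 + 36)*(-3 + (0 + 36)))*465)*(-43) = ((2*36*(-3 + 36))*465)*(-43) = ((2*36*33)*465)*(-43) = (2376*465)*(-43) = 1104840*(-43) = -47508120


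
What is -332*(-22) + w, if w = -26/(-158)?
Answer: 577029/79 ≈ 7304.2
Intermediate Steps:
w = 13/79 (w = -26*(-1/158) = 13/79 ≈ 0.16456)
-332*(-22) + w = -332*(-22) + 13/79 = 7304 + 13/79 = 577029/79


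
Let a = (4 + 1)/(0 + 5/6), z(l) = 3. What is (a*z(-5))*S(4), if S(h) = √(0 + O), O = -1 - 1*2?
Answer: 18*I*√3 ≈ 31.177*I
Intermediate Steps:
O = -3 (O = -1 - 2 = -3)
S(h) = I*√3 (S(h) = √(0 - 3) = √(-3) = I*√3)
a = 6 (a = 5/(0 + 5*(⅙)) = 5/(0 + ⅚) = 5/(⅚) = 5*(6/5) = 6)
(a*z(-5))*S(4) = (6*3)*(I*√3) = 18*(I*√3) = 18*I*√3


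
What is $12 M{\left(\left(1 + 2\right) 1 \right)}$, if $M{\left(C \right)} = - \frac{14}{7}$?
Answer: $-24$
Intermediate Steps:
$M{\left(C \right)} = -2$ ($M{\left(C \right)} = \left(-14\right) \frac{1}{7} = -2$)
$12 M{\left(\left(1 + 2\right) 1 \right)} = 12 \left(-2\right) = -24$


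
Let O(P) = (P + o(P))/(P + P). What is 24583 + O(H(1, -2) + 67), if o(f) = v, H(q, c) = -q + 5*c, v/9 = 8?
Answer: 172089/7 ≈ 24584.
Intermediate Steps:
v = 72 (v = 9*8 = 72)
o(f) = 72
O(P) = (72 + P)/(2*P) (O(P) = (P + 72)/(P + P) = (72 + P)/((2*P)) = (72 + P)*(1/(2*P)) = (72 + P)/(2*P))
24583 + O(H(1, -2) + 67) = 24583 + (72 + ((-1*1 + 5*(-2)) + 67))/(2*((-1*1 + 5*(-2)) + 67)) = 24583 + (72 + ((-1 - 10) + 67))/(2*((-1 - 10) + 67)) = 24583 + (72 + (-11 + 67))/(2*(-11 + 67)) = 24583 + (½)*(72 + 56)/56 = 24583 + (½)*(1/56)*128 = 24583 + 8/7 = 172089/7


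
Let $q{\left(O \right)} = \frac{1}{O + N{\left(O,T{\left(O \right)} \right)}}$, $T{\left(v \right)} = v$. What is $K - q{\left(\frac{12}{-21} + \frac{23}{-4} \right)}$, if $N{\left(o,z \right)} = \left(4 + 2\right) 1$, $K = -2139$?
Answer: $- \frac{19223}{9} \approx -2135.9$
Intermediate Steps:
$N{\left(o,z \right)} = 6$ ($N{\left(o,z \right)} = 6 \cdot 1 = 6$)
$q{\left(O \right)} = \frac{1}{6 + O}$ ($q{\left(O \right)} = \frac{1}{O + 6} = \frac{1}{6 + O}$)
$K - q{\left(\frac{12}{-21} + \frac{23}{-4} \right)} = -2139 - \frac{1}{6 + \left(\frac{12}{-21} + \frac{23}{-4}\right)} = -2139 - \frac{1}{6 + \left(12 \left(- \frac{1}{21}\right) + 23 \left(- \frac{1}{4}\right)\right)} = -2139 - \frac{1}{6 - \frac{177}{28}} = -2139 - \frac{1}{- \frac{9}{28}} = -2139 - - \frac{28}{9} = -2139 + \frac{28}{9} = - \frac{19223}{9}$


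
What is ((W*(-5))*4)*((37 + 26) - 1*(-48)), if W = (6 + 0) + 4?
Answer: -22200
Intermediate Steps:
W = 10 (W = 6 + 4 = 10)
((W*(-5))*4)*((37 + 26) - 1*(-48)) = ((10*(-5))*4)*((37 + 26) - 1*(-48)) = (-50*4)*(63 + 48) = -200*111 = -22200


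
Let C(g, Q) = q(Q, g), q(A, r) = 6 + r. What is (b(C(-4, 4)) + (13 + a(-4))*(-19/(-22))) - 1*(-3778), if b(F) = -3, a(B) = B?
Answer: 83221/22 ≈ 3782.8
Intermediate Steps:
C(g, Q) = 6 + g
(b(C(-4, 4)) + (13 + a(-4))*(-19/(-22))) - 1*(-3778) = (-3 + (13 - 4)*(-19/(-22))) - 1*(-3778) = (-3 + 9*(-19*(-1/22))) + 3778 = (-3 + 9*(19/22)) + 3778 = (-3 + 171/22) + 3778 = 105/22 + 3778 = 83221/22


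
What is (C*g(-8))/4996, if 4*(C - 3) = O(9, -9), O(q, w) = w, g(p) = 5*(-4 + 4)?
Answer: 0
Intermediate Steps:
g(p) = 0 (g(p) = 5*0 = 0)
C = ¾ (C = 3 + (¼)*(-9) = 3 - 9/4 = ¾ ≈ 0.75000)
(C*g(-8))/4996 = ((¾)*0)/4996 = 0*(1/4996) = 0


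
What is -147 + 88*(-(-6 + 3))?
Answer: 117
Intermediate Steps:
-147 + 88*(-(-6 + 3)) = -147 + 88*(-1*(-3)) = -147 + 88*3 = -147 + 264 = 117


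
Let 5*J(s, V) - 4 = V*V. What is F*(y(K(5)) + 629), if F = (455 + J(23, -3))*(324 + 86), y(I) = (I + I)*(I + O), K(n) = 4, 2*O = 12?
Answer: 133019744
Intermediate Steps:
O = 6 (O = (½)*12 = 6)
J(s, V) = ⅘ + V²/5 (J(s, V) = ⅘ + (V*V)/5 = ⅘ + V²/5)
y(I) = 2*I*(6 + I) (y(I) = (I + I)*(I + 6) = (2*I)*(6 + I) = 2*I*(6 + I))
F = 187616 (F = (455 + (⅘ + (⅕)*(-3)²))*(324 + 86) = (455 + (⅘ + (⅕)*9))*410 = (455 + (⅘ + 9/5))*410 = (455 + 13/5)*410 = (2288/5)*410 = 187616)
F*(y(K(5)) + 629) = 187616*(2*4*(6 + 4) + 629) = 187616*(2*4*10 + 629) = 187616*(80 + 629) = 187616*709 = 133019744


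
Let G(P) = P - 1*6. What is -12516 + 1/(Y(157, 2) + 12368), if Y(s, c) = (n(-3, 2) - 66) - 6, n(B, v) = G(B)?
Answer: -153784091/12287 ≈ -12516.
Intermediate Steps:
G(P) = -6 + P (G(P) = P - 6 = -6 + P)
n(B, v) = -6 + B
Y(s, c) = -81 (Y(s, c) = ((-6 - 3) - 66) - 6 = (-9 - 66) - 6 = -75 - 6 = -81)
-12516 + 1/(Y(157, 2) + 12368) = -12516 + 1/(-81 + 12368) = -12516 + 1/12287 = -153784091/12287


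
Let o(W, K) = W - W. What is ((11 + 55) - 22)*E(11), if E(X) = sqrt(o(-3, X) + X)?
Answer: 44*sqrt(11) ≈ 145.93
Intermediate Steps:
o(W, K) = 0
E(X) = sqrt(X) (E(X) = sqrt(0 + X) = sqrt(X))
((11 + 55) - 22)*E(11) = ((11 + 55) - 22)*sqrt(11) = (66 - 22)*sqrt(11) = 44*sqrt(11)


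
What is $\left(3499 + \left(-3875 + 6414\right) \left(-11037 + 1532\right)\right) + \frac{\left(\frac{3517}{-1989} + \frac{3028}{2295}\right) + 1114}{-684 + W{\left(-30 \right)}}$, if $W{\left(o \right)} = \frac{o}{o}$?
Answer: $- \frac{491698208172079}{20377305} \approx -2.413 \cdot 10^{7}$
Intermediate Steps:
$W{\left(o \right)} = 1$
$\left(3499 + \left(-3875 + 6414\right) \left(-11037 + 1532\right)\right) + \frac{\left(\frac{3517}{-1989} + \frac{3028}{2295}\right) + 1114}{-684 + W{\left(-30 \right)}} = \left(3499 + \left(-3875 + 6414\right) \left(-11037 + 1532\right)\right) + \frac{\left(\frac{3517}{-1989} + \frac{3028}{2295}\right) + 1114}{-684 + 1} = \left(3499 + 2539 \left(-9505\right)\right) + \frac{\left(3517 \left(- \frac{1}{1989}\right) + 3028 \cdot \frac{1}{2295}\right) + 1114}{-683} = \left(3499 - 24133195\right) + \left(\left(- \frac{3517}{1989} + \frac{3028}{2295}\right) + 1114\right) \left(- \frac{1}{683}\right) = -24129696 + \left(- \frac{13391}{29835} + 1114\right) \left(- \frac{1}{683}\right) = -24129696 + \frac{33222799}{29835} \left(- \frac{1}{683}\right) = -24129696 - \frac{33222799}{20377305} = - \frac{491698208172079}{20377305}$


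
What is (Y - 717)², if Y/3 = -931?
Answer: 12320100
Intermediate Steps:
Y = -2793 (Y = 3*(-931) = -2793)
(Y - 717)² = (-2793 - 717)² = (-3510)² = 12320100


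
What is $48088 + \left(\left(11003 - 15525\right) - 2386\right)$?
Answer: $41180$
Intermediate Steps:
$48088 + \left(\left(11003 - 15525\right) - 2386\right) = 48088 - 6908 = 41180$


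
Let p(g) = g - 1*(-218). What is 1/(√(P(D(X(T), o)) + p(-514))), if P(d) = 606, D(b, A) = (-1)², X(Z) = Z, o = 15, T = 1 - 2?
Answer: √310/310 ≈ 0.056796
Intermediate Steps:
T = -1
D(b, A) = 1
p(g) = 218 + g (p(g) = g + 218 = 218 + g)
1/(√(P(D(X(T), o)) + p(-514))) = 1/(√(606 + (218 - 514))) = 1/(√(606 - 296)) = 1/(√310) = √310/310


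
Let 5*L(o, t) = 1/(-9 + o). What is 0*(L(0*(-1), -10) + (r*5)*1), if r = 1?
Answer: 0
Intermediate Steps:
L(o, t) = 1/(5*(-9 + o))
0*(L(0*(-1), -10) + (r*5)*1) = 0*(1/(5*(-9 + 0*(-1))) + (1*5)*1) = 0*(1/(5*(-9 + 0)) + 5*1) = 0*((⅕)/(-9) + 5) = 0*((⅕)*(-⅑) + 5) = 0*(-1/45 + 5) = 0*(224/45) = 0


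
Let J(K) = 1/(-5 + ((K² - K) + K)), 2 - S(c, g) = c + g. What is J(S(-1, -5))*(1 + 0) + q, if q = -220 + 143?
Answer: -4542/59 ≈ -76.983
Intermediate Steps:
S(c, g) = 2 - c - g (S(c, g) = 2 - (c + g) = 2 + (-c - g) = 2 - c - g)
J(K) = 1/(-5 + K²)
q = -77
J(S(-1, -5))*(1 + 0) + q = (1 + 0)/(-5 + (2 - 1*(-1) - 1*(-5))²) - 77 = 1/(-5 + (2 + 1 + 5)²) - 77 = 1/(-5 + 8²) - 77 = 1/(-5 + 64) - 77 = 1/59 - 77 = -4542/59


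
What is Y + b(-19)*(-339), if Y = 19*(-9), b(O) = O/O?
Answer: -510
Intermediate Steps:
b(O) = 1
Y = -171
Y + b(-19)*(-339) = -171 + 1*(-339) = -171 - 339 = -510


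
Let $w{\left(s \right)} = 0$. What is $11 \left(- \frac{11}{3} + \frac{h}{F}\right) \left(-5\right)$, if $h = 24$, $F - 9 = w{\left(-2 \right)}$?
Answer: $55$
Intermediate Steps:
$F = 9$ ($F = 9 + 0 = 9$)
$11 \left(- \frac{11}{3} + \frac{h}{F}\right) \left(-5\right) = 11 \left(- \frac{11}{3} + \frac{24}{9}\right) \left(-5\right) = 11 \left(\left(-11\right) \frac{1}{3} + 24 \cdot \frac{1}{9}\right) \left(-5\right) = 11 \left(- \frac{11}{3} + \frac{8}{3}\right) \left(-5\right) = 11 \left(-1\right) \left(-5\right) = \left(-11\right) \left(-5\right) = 55$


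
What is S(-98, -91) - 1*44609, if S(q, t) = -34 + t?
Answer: -44734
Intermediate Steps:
S(-98, -91) - 1*44609 = (-34 - 91) - 1*44609 = -125 - 44609 = -44734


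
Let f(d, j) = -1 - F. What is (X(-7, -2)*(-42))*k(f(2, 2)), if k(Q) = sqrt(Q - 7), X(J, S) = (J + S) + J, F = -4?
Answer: 1344*I ≈ 1344.0*I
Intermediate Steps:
f(d, j) = 3 (f(d, j) = -1 - 1*(-4) = -1 + 4 = 3)
X(J, S) = S + 2*J
k(Q) = sqrt(-7 + Q)
(X(-7, -2)*(-42))*k(f(2, 2)) = ((-2 + 2*(-7))*(-42))*sqrt(-7 + 3) = ((-2 - 14)*(-42))*sqrt(-4) = (-16*(-42))*(2*I) = 672*(2*I) = 1344*I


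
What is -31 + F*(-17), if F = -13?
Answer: 190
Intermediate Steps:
-31 + F*(-17) = -31 - 13*(-17) = -31 + 221 = 190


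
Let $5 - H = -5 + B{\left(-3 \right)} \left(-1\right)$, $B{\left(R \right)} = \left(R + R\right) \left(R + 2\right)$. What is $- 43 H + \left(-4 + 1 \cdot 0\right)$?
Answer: $-692$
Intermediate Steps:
$B{\left(R \right)} = 2 R \left(2 + R\right)$
$H = 16$ ($H = 5 - \left(-5 + 2 \left(-3\right) \left(2 - 3\right) \left(-1\right)\right) = 5 - \left(-5 + 2 \left(-3\right) \left(-1\right) \left(-1\right)\right) = 5 - \left(-5 + 6 \left(-1\right)\right) = 5 - \left(-5 - 6\right) = 5 - -11 = 5 + 11 = 16$)
$- 43 H + \left(-4 + 1 \cdot 0\right) = \left(-43\right) 16 + \left(-4 + 1 \cdot 0\right) = -688 + \left(-4 + 0\right) = -688 - 4 = -692$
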